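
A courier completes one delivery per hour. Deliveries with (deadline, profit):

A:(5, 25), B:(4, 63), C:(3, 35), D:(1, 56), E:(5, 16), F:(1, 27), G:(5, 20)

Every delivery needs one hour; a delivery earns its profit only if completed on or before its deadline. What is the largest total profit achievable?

199

By profit: B(d4,63), D(d1,56), C(d3,35), F(d1,27), A(d5,25), G(d5,20), E(d5,16)
B→slot 4; D→slot 1; C→slot 3; F skipped; A→slot 5; G→slot 2; E skipped.
Profit = 56 + 20 + 35 + 63 + 25 = 199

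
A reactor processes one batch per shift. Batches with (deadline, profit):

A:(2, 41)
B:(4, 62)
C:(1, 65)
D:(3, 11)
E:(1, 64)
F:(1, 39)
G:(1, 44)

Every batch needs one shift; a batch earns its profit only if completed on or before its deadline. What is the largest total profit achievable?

Sort by profit descending; place each in the latest free slot ≤ its deadline.
Profit order: C=65 E=64 B=62 G=44 A=41 F=39 D=11
Assign: C→slot 1, E skipped, B→slot 4, G skipped, A→slot 2, F skipped, D→slot 3.
Slots: [1:C] [2:A] [3:D] [4:B]
Profit = 65 + 41 + 11 + 62 = 179

179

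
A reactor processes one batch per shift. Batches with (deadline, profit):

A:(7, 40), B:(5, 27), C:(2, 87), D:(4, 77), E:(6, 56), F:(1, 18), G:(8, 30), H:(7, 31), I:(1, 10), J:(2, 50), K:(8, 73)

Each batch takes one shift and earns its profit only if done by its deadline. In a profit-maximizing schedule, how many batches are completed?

8

Sort by profit descending; place each in the latest free slot ≤ its deadline.
By profit: C(d2,87), D(d4,77), K(d8,73), E(d6,56), J(d2,50), A(d7,40), H(d7,31), G(d8,30), B(d5,27), F(d1,18), I(d1,10)
C→slot 2; D→slot 4; K→slot 8; E→slot 6; J→slot 1; A→slot 7; H→slot 5; G→slot 3; B skipped; F skipped; I skipped.
8 of 11 scheduled.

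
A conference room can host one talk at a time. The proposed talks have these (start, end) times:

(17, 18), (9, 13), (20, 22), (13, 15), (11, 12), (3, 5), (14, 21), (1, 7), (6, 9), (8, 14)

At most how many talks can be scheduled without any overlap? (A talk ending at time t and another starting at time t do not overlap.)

6

Sort by end time and greedily take each interval whose start is ≥ the last chosen end.
Sorted by end: (3,5)  (1,7)  (6,9)  (11,12)  (9,13)  (8,14)  (13,15)  (17,18)  (14,21)  (20,22)
take (3,5); take (6,9); take (11,12); take (13,15); take (17,18); skip (14,21); take (20,22).
Selected 6 talks.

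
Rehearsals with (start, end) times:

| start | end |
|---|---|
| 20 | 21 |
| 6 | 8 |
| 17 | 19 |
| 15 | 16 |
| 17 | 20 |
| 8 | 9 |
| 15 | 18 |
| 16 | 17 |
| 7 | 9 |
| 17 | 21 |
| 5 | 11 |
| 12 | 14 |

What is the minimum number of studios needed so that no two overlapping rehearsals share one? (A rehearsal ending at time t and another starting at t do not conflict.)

The answer is the maximum number of intervals overlapping at any instant.
Events (time:±→running): 5:+→1 6:+→2 7:+→3 8:-→2 8:+→3 9:-→2 9:-→1 11:-→0 12:+→1 14:-→0 15:+→1 15:+→2 16:-→1 16:+→2 17:-→1 17:+→2 17:+→3 17:+→4 … peak 4.

4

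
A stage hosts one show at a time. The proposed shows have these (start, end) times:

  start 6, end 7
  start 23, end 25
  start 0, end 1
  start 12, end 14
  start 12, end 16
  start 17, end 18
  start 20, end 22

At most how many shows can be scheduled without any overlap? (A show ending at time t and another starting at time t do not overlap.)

Order by finish time; keep every interval that doesn't clash with the previous kept one.
Sorted by end: (0,1)  (6,7)  (12,14)  (12,16)  (17,18)  (20,22)  (23,25)
take (0,1); take (6,7); take (12,14); take (17,18); take (20,22); take (23,25).
Selected 6 shows.

6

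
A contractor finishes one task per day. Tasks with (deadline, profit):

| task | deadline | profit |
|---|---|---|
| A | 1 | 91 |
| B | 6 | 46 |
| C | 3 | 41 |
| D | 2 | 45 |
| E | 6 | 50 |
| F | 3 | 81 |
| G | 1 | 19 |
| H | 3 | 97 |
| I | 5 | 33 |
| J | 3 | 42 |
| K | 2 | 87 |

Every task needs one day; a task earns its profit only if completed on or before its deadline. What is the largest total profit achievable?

404

Take jobs in profit order; each goes to the latest open slot no later than its deadline.
By profit: H(d3,97), A(d1,91), K(d2,87), F(d3,81), E(d6,50), B(d6,46), D(d2,45), J(d3,42), C(d3,41), I(d5,33), G(d1,19)
H→slot 3; A→slot 1; K→slot 2; F skipped; E→slot 6; B→slot 5; D skipped; J skipped; C skipped; I→slot 4; G skipped.
Profit = 91 + 87 + 97 + 33 + 46 + 50 = 404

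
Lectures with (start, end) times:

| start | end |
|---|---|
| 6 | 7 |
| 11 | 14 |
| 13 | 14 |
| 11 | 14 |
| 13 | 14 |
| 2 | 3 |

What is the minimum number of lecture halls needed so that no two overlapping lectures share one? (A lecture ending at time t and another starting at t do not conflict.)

starts: [2, 6, 11, 11, 13, 13]
ends:   [3, 7, 14, 14, 14, 14]
s2→1 e3→0 s6→1 e7→0 s11→1 s11→2 s13→3 s13→4  — peak 4.

4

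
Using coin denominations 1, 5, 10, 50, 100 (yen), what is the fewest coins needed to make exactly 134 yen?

Greedy: take as many of the largest coin as possible, then repeat with the remainder.
134 − 1×100→34 − 3×10→4 − 4×1→0
Total coins = 1 + 3 + 4 = 8

8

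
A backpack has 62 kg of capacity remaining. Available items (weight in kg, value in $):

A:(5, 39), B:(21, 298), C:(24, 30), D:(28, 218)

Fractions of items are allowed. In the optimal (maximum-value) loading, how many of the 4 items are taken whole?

3

Greedy by value/weight ratio, highest first.
Order: B (298/21=14.19) > A (39/5=7.80) > D (218/28=7.79) > C (30/24=1.25)
Fill: take B (21 @ 298) → take A (5 @ 39) → take D (28 @ 218) → take 8/24 of C → 10.00; 62/62 used.
3 item(s) taken whole; one partial (take 8/24 of C).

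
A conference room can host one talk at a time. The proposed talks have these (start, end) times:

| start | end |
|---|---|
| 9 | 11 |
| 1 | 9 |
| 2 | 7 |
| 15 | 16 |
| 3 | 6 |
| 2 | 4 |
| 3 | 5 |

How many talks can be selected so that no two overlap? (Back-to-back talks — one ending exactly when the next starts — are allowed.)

3

By end time: (2,4), (3,5), (3,6), (2,7), (1,9), (9,11), (15,16).
Pick (2,4); next start ≥ 4 → (9,11); next start ≥ 11 → (15,16).
Selected 3 talks.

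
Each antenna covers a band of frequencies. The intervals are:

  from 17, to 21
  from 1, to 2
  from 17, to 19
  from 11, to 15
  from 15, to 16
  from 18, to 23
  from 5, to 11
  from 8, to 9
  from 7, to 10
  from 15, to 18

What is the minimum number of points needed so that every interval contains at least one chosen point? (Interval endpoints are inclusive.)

Sort by right endpoint; whenever an interval is uncovered, place a point at its right end.
Sorted: [1,2] [8,9] [7,10] [5,11] [11,15] [15,16] [15,18] [17,19] [17,21] [18,23]
{[1,2]} hit by 2; {[8,9],[7,10],[5,11]} hit by 9; {[11,15],[15,16],[15,18]} hit by 15; {[17,19],[17,21],[18,23]} hit by 19.
Points: 2, 9, 15, 19 (4 total).

4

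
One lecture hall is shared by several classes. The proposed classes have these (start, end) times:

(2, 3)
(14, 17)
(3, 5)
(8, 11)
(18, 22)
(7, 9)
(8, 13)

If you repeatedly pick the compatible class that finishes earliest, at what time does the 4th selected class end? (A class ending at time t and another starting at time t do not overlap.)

17

Order by finish time; keep every interval that doesn't clash with the previous kept one.
By end time: (2,3), (3,5), (7,9), (8,11), (8,13), (14,17), (18,22).
Pick (2,3); next start ≥ 3 → (3,5); next start ≥ 5 → (7,9); next start ≥ 9 → (14,17); next start ≥ 17 → (18,22).
Selected: (2,3) (3,5) (7,9) (14,17) (18,22)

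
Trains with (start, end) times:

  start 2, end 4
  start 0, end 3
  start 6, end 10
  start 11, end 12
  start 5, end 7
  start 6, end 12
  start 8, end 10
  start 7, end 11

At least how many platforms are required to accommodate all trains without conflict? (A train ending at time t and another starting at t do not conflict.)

starts: [0, 2, 5, 6, 6, 7, 8, 11]
ends:   [3, 4, 7, 10, 10, 11, 12, 12]
s0→1 s2→2 e3→1 e4→0 s5→1 s6→2 s6→3 e7→2 s7→3 s8→4  — peak 4.

4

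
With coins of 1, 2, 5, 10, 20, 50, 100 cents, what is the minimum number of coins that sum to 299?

8

299 = 2×100 + 1×50 + 2×20 + 1×5 + 2×2
Total coins = 2 + 1 + 2 + 1 + 2 = 8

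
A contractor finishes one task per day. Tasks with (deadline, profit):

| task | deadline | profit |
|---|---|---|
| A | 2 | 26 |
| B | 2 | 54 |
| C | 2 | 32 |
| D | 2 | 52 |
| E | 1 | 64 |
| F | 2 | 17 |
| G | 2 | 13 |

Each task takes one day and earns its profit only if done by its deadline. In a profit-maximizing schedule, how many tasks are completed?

2

Take jobs in profit order; each goes to the latest open slot no later than its deadline.
By profit: E(d1,64), B(d2,54), D(d2,52), C(d2,32), A(d2,26), F(d2,17), G(d2,13)
E→slot 1; B→slot 2; D skipped; C skipped; A skipped; F skipped; G skipped.
2 of 7 scheduled.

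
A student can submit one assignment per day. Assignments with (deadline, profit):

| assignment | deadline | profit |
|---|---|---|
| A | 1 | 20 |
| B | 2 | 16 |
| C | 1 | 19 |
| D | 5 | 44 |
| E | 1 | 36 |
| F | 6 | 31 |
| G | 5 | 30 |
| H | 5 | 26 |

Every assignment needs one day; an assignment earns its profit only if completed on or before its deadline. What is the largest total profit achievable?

Sort by profit descending; place each in the latest free slot ≤ its deadline.
Profit order: D=44 E=36 F=31 G=30 H=26 A=20 C=19 B=16
Assign: D→slot 5, E→slot 1, F→slot 6, G→slot 4, H→slot 3, A skipped, C skipped, B→slot 2.
Slots: [1:E] [2:B] [3:H] [4:G] [5:D] [6:F]
Profit = 36 + 16 + 26 + 30 + 44 + 31 = 183

183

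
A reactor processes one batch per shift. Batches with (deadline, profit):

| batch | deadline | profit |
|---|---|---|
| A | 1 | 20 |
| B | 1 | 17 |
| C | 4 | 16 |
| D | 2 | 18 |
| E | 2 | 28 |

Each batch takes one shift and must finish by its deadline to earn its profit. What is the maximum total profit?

Sort by profit descending; place each in the latest free slot ≤ its deadline.
Profit order: E=28 A=20 D=18 B=17 C=16
Assign: E→slot 2, A→slot 1, D skipped, B skipped, C→slot 4.
Slots: [1:A] [2:E] [4:C]
Profit = 20 + 28 + 16 = 64

64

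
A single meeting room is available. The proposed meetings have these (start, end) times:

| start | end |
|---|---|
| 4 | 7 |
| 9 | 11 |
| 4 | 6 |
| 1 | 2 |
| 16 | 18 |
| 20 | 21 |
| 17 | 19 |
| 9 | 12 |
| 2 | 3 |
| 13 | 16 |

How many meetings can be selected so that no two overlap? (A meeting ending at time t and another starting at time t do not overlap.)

7

By end time: (1,2), (2,3), (4,6), (4,7), (9,11), (9,12), (13,16), (16,18), (17,19), (20,21).
Pick (1,2); next start ≥ 2 → (2,3); next start ≥ 3 → (4,6); next start ≥ 6 → (9,11); next start ≥ 11 → (13,16); next start ≥ 16 → (16,18); next start ≥ 18 → (20,21).
Selected 7 meetings.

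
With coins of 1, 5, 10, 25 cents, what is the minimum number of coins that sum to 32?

32 = 1×25 + 1×5 + 2×1
Total coins = 1 + 1 + 2 = 4

4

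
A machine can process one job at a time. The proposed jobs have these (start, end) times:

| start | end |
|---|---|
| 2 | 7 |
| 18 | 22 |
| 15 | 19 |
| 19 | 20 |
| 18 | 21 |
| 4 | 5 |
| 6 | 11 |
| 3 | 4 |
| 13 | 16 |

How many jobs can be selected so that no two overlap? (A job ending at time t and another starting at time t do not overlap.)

5

Sorted by end: (3,4)  (4,5)  (2,7)  (6,11)  (13,16)  (15,19)  (19,20)  (18,21)  (18,22)
take (3,4); take (4,5); take (6,11); take (13,16); take (19,20).
Selected 5 jobs.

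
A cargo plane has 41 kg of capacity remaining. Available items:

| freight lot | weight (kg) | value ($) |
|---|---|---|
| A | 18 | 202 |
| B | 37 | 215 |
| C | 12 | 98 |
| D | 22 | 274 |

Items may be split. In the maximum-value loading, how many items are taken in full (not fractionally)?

2

Sort by value per unit weight and fill in that order.
Order: D (274/22=12.45) > A (202/18=11.22) > C (98/12=8.17) > B (215/37=5.81)
Fill: take D (22 @ 274) → take A (18 @ 202) → take 1/12 of C → 8.17; 41/41 used.
2 item(s) taken whole; one partial (take 1/12 of C).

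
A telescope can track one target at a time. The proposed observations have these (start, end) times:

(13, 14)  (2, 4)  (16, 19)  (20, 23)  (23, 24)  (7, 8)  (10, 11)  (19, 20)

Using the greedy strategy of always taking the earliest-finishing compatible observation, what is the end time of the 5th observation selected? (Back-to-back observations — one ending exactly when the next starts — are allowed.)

19

Sort by end time and greedily take each interval whose start is ≥ the last chosen end.
By end time: (2,4), (7,8), (10,11), (13,14), (16,19), (19,20), (20,23), (23,24).
Pick (2,4); next start ≥ 4 → (7,8); next start ≥ 8 → (10,11); next start ≥ 11 → (13,14); next start ≥ 14 → (16,19); next start ≥ 19 → (19,20); next start ≥ 20 → (20,23); next start ≥ 23 → (23,24).
Selected: (2,4) (7,8) (10,11) (13,14) (16,19) (19,20) (20,23) (23,24)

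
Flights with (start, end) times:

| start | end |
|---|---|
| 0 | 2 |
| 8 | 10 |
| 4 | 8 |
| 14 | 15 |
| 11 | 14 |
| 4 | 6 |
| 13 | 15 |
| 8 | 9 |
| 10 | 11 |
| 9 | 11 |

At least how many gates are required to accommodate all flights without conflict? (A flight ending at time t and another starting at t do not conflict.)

2

Count concurrent intervals with a sweep; the peak is the room count.
starts: [0, 4, 4, 8, 8, 9, 10, 11, 13, 14]
ends:   [2, 6, 8, 9, 10, 11, 11, 14, 15, 15]
s0→1 e2→0 s4→1 s4→2  — peak 2.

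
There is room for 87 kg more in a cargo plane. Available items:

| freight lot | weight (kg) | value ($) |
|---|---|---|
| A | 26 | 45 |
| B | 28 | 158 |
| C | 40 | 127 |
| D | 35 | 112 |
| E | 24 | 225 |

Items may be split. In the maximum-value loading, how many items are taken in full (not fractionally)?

3

Ratios (sorted): E 9.38, B 5.64, D 3.20, C 3.17, A 1.73
take E (24 @ 225); take B (28 @ 158); take D (35 @ 112). Capacity used 87/87.
3 item(s) taken whole.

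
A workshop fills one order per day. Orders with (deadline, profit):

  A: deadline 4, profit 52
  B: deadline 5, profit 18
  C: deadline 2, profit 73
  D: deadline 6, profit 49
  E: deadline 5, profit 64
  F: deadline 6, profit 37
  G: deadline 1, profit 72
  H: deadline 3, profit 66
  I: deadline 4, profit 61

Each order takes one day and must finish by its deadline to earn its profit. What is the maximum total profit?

385

Profit order: C=73 G=72 H=66 E=64 I=61 A=52 D=49 F=37 B=18
Assign: C→slot 2, G→slot 1, H→slot 3, E→slot 5, I→slot 4, A skipped, D→slot 6, F skipped, B skipped.
Slots: [1:G] [2:C] [3:H] [4:I] [5:E] [6:D]
Profit = 72 + 73 + 66 + 61 + 64 + 49 = 385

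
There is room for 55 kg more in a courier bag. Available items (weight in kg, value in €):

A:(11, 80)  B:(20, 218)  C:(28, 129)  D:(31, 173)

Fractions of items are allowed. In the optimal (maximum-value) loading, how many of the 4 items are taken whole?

2

Greedy by value/weight ratio, highest first.
Order: B (218/20=10.90) > A (80/11=7.27) > D (173/31=5.58) > C (129/28=4.61)
Fill: take B (20 @ 218) → take A (11 @ 80) → take 24/31 of D → 133.94; 55/55 used.
2 item(s) taken whole; one partial (take 24/31 of D).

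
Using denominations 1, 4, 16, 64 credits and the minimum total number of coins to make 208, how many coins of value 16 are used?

1

Greedy: take as many of the largest coin as possible, then repeat with the remainder.
208 = 3×64 + 1×16
Count of 16: 1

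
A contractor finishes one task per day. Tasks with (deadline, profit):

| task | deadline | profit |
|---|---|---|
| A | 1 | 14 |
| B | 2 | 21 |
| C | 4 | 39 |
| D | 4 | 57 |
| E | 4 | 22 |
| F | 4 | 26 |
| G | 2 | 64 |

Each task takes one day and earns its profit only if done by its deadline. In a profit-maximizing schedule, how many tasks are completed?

Profit order: G=64 D=57 C=39 F=26 E=22 B=21 A=14
Assign: G→slot 2, D→slot 4, C→slot 3, F→slot 1, E skipped, B skipped, A skipped.
Slots: [1:F] [2:G] [3:C] [4:D]
4 of 7 scheduled.

4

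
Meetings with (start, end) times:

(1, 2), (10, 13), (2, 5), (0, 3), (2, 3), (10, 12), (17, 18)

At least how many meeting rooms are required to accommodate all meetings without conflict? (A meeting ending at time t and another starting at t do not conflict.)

Events (time:±→running): 0:+→1 1:+→2 2:-→1 2:+→2 2:+→3 … peak 3.

3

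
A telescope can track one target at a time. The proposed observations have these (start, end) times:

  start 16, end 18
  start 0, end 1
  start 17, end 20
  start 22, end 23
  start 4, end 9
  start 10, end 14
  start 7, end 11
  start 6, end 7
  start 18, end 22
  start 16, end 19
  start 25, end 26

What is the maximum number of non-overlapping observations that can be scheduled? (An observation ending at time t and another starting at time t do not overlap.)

Order by finish time; keep every interval that doesn't clash with the previous kept one.
By end time: (0,1), (6,7), (4,9), (7,11), (10,14), (16,18), (16,19), (17,20), (18,22), (22,23), (25,26).
Pick (0,1); next start ≥ 1 → (6,7); next start ≥ 7 → (7,11); next start ≥ 11 → (16,18); next start ≥ 18 → (18,22); next start ≥ 22 → (22,23); next start ≥ 23 → (25,26).
Selected 7 observations.

7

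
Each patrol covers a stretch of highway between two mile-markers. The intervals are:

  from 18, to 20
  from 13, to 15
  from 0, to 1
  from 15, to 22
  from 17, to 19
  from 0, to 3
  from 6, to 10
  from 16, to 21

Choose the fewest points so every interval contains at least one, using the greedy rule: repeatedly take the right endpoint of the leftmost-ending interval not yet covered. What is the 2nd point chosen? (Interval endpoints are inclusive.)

Process intervals by earliest right end; each time one isn't hit yet, stab at its right endpoint.
Sorted: [0,1] [0,3] [6,10] [13,15] [17,19] [18,20] [16,21] [15,22]
{[0,1],[0,3]} hit by 1; {[6,10]} hit by 10; {[13,15]} hit by 15; {[17,19],[18,20],[16,21],[15,22]} hit by 19.
Points: 1, 10, 15, 19 (4 total).

10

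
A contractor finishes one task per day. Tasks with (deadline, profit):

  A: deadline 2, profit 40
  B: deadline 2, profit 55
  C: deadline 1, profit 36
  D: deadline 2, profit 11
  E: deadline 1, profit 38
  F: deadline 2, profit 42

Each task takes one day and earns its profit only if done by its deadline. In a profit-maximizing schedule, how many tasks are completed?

2

Take jobs in profit order; each goes to the latest open slot no later than its deadline.
Profit order: B=55 F=42 A=40 E=38 C=36 D=11
Assign: B→slot 2, F→slot 1, A skipped, E skipped, C skipped, D skipped.
Slots: [1:F] [2:B]
2 of 6 scheduled.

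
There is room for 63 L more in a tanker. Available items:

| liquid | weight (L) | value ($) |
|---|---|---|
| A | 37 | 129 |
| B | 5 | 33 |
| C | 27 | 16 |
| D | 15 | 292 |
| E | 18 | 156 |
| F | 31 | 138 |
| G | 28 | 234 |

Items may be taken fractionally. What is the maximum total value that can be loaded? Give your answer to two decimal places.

695.20

Order: D (292/15=19.47) > E (156/18=8.67) > G (234/28=8.36) > B (33/5=6.60) > F (138/31=4.45) > A (129/37=3.49) > C (16/27=0.59)
Fill: take D (15 @ 292) → take E (18 @ 156) → take G (28 @ 234) → take 2/5 of B → 13.20; 63/63 used.
Total value = 695.20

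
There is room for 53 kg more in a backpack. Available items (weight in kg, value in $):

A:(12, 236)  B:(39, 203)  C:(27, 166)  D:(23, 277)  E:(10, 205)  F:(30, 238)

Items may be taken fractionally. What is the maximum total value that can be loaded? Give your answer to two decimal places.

781.47

Greedy by value/weight ratio, highest first.
Ratios (sorted): E 20.50, A 19.67, D 12.04, F 7.93, C 6.15, B 5.21
take E (10 @ 205); take A (12 @ 236); take D (23 @ 277); take 8/30 of F → 63.47. Capacity used 53/53.
Total value = 781.47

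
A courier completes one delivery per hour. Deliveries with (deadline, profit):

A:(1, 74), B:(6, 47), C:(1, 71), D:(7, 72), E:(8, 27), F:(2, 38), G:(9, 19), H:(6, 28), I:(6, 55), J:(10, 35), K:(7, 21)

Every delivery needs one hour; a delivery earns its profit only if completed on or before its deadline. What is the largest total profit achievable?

Take jobs in profit order; each goes to the latest open slot no later than its deadline.
Profit order: A=74 D=72 C=71 I=55 B=47 F=38 J=35 H=28 E=27 K=21 G=19
Assign: A→slot 1, D→slot 7, C skipped, I→slot 6, B→slot 5, F→slot 2, J→slot 10, H→slot 4, E→slot 8, K→slot 3, G→slot 9.
Slots: [1:A] [2:F] [3:K] [4:H] [5:B] [6:I] [7:D] [8:E] [9:G] [10:J]
Profit = 74 + 38 + 21 + 28 + 47 + 55 + 72 + 27 + 19 + 35 = 416

416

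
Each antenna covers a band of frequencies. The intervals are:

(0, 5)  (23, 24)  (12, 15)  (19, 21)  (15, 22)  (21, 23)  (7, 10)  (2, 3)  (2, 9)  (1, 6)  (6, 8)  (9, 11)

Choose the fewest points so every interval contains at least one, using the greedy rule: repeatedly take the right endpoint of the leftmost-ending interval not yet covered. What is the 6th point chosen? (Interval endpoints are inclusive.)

Sort by right endpoint; whenever an interval is uncovered, place a point at its right end.
By right end: [2,3]  [0,5]  [1,6]  [6,8]  [2,9]  [7,10]  [9,11]  [12,15]  [19,21]  [15,22]  [21,23]  [23,24]
[2,3] uncovered → point at 3; [6,8] uncovered → point at 8; [9,11] uncovered → point at 11; [12,15] uncovered → point at 15; [19,21] uncovered → point at 21; [23,24] uncovered → point at 24.
Points: 3, 8, 11, 15, 21, 24 (6 total).

24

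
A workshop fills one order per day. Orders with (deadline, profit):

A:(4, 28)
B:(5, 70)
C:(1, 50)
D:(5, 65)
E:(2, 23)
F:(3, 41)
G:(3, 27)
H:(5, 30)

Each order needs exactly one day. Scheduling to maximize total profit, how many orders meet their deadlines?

5

Sort by profit descending; place each in the latest free slot ≤ its deadline.
By profit: B(d5,70), D(d5,65), C(d1,50), F(d3,41), H(d5,30), A(d4,28), G(d3,27), E(d2,23)
B→slot 5; D→slot 4; C→slot 1; F→slot 3; H→slot 2; A skipped; G skipped; E skipped.
5 of 8 scheduled.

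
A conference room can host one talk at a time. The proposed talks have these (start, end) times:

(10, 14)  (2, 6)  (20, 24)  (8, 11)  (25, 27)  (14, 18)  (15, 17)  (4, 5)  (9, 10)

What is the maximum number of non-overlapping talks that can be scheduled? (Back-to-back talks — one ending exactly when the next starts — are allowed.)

Order by finish time; keep every interval that doesn't clash with the previous kept one.
By end time: (4,5), (2,6), (9,10), (8,11), (10,14), (15,17), (14,18), (20,24), (25,27).
Pick (4,5); next start ≥ 5 → (9,10); next start ≥ 10 → (10,14); next start ≥ 14 → (15,17); next start ≥ 17 → (20,24); next start ≥ 24 → (25,27).
Selected 6 talks.

6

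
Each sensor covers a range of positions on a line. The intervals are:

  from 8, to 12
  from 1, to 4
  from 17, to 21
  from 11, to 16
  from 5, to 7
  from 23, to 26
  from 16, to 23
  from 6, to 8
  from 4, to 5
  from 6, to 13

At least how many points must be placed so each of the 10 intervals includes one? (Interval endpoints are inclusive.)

5

By right end: [1,4]  [4,5]  [5,7]  [6,8]  [8,12]  [6,13]  [11,16]  [17,21]  [16,23]  [23,26]
[1,4] uncovered → point at 4; [5,7] uncovered → point at 7; [8,12] uncovered → point at 12; [17,21] uncovered → point at 21; [23,26] uncovered → point at 26.
Points: 4, 7, 12, 21, 26 (5 total).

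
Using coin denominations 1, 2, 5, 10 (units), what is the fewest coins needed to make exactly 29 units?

Use the largest denomination that fits, subtract, and repeat.
29 − 2×10→9 − 1×5→4 − 2×2→0
Total coins = 2 + 1 + 2 = 5

5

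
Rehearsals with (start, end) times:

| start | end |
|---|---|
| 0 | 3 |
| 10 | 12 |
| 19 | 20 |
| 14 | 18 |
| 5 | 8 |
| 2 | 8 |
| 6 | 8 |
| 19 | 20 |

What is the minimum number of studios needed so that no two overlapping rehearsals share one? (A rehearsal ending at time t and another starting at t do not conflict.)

3

Count concurrent intervals with a sweep; the peak is the room count.
Events (time:±→running): 0:+→1 2:+→2 3:-→1 5:+→2 6:+→3 … peak 3.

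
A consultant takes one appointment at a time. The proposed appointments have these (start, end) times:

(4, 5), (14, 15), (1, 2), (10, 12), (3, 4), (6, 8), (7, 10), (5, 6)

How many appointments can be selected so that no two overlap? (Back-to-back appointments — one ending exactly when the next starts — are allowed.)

7

Greedy by earliest finish: after sorting by end time, pick each interval compatible with the last pick.
By end time: (1,2), (3,4), (4,5), (5,6), (6,8), (7,10), (10,12), (14,15).
Pick (1,2); next start ≥ 2 → (3,4); next start ≥ 4 → (4,5); next start ≥ 5 → (5,6); next start ≥ 6 → (6,8); next start ≥ 8 → (10,12); next start ≥ 12 → (14,15).
Selected 7 appointments.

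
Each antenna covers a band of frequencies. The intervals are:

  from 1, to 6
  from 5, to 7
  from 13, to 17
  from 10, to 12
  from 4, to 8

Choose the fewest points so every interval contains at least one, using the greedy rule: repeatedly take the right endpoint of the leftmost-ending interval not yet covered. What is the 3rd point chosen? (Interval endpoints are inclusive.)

Sort by right endpoint; whenever an interval is uncovered, place a point at its right end.
By right end: [1,6]  [5,7]  [4,8]  [10,12]  [13,17]
[1,6] uncovered → point at 6; [10,12] uncovered → point at 12; [13,17] uncovered → point at 17.
Points: 6, 12, 17 (3 total).

17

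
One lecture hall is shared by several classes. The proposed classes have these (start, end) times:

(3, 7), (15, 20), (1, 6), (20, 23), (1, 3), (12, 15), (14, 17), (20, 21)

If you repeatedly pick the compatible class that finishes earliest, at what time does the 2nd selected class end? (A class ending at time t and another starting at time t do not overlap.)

7

Sort by end time and greedily take each interval whose start is ≥ the last chosen end.
Sorted by end: (1,3)  (1,6)  (3,7)  (12,15)  (14,17)  (15,20)  (20,21)  (20,23)
take (1,3); take (3,7); take (12,15); skip (14,17); take (15,20); take (20,21); skip (20,23).
Selected: (1,3) (3,7) (12,15) (15,20) (20,21)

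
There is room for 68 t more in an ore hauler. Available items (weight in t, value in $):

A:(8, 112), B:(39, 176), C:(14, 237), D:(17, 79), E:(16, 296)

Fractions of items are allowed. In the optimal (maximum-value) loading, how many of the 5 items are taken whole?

4

Sort by value per unit weight and fill in that order.
Ratios (sorted): E 18.50, C 16.93, A 14.00, D 4.65, B 4.51
take E (16 @ 296); take C (14 @ 237); take A (8 @ 112); take D (17 @ 79); take 13/39 of B → 58.67. Capacity used 68/68.
4 item(s) taken whole; one partial (take 13/39 of B).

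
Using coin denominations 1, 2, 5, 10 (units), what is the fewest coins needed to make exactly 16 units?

3

Greedy: take as many of the largest coin as possible, then repeat with the remainder.
16 = 1×10 + 1×5 + 1×1
Total coins = 1 + 1 + 1 = 3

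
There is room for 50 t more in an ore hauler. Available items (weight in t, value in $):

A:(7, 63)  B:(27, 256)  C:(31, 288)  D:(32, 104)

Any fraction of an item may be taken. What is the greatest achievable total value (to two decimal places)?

469.68

Order: B (256/27=9.48) > C (288/31=9.29) > A (63/7=9.00) > D (104/32=3.25)
Fill: take B (27 @ 256) → take 23/31 of C → 213.68; 50/50 used.
Total value = 469.68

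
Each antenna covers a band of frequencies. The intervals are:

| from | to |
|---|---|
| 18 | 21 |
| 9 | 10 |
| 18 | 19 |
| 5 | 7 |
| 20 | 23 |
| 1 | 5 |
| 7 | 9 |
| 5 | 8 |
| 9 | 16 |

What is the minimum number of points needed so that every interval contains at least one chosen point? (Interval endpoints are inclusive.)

Process intervals by earliest right end; each time one isn't hit yet, stab at its right endpoint.
Sorted: [1,5] [5,7] [5,8] [7,9] [9,10] [9,16] [18,19] [18,21] [20,23]
{[1,5],[5,7],[5,8]} hit by 5; {[7,9],[9,10],[9,16]} hit by 9; {[18,19],[18,21]} hit by 19; {[20,23]} hit by 23.
Points: 5, 9, 19, 23 (4 total).

4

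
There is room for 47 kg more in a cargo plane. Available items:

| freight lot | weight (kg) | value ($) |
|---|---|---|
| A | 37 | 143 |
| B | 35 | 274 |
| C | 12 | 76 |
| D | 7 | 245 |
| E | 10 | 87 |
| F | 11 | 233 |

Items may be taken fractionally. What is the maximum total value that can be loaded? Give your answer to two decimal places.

713.74

Sort by value per unit weight and fill in that order.
Order: D (245/7=35.00) > F (233/11=21.18) > E (87/10=8.70) > B (274/35=7.83) > C (76/12=6.33) > A (143/37=3.86)
Fill: take D (7 @ 245) → take F (11 @ 233) → take E (10 @ 87) → take 19/35 of B → 148.74; 47/47 used.
Total value = 713.74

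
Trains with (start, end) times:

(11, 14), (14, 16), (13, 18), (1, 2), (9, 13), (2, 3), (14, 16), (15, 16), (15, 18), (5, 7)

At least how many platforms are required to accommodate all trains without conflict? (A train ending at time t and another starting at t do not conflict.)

starts: [1, 2, 5, 9, 11, 13, 14, 14, 15, 15]
ends:   [2, 3, 7, 13, 14, 16, 16, 16, 18, 18]
s1→1 e2→0 s2→1 e3→0 s5→1 e7→0 s9→1 s11→2 e13→1 s13→2 e14→1 s14→2 s14→3 s15→4 s15→5  — peak 5.

5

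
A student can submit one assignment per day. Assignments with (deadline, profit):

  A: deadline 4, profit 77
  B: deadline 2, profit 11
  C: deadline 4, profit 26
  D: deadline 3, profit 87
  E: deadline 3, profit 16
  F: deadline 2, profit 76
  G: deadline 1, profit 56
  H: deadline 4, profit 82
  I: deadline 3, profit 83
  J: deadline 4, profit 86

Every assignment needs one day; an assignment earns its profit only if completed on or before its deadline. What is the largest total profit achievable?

By profit: D(d3,87), J(d4,86), I(d3,83), H(d4,82), A(d4,77), F(d2,76), G(d1,56), C(d4,26), E(d3,16), B(d2,11)
D→slot 3; J→slot 4; I→slot 2; H→slot 1; A skipped; F skipped; G skipped; C skipped; E skipped; B skipped.
Profit = 82 + 83 + 87 + 86 = 338

338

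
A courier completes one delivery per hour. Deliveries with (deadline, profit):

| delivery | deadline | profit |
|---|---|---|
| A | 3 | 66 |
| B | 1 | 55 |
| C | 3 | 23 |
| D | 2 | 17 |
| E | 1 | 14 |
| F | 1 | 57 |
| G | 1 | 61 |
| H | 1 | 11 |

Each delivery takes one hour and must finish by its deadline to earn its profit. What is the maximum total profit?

150

Profit order: A=66 G=61 F=57 B=55 C=23 D=17 E=14 H=11
Assign: A→slot 3, G→slot 1, F skipped, B skipped, C→slot 2, D skipped, E skipped, H skipped.
Slots: [1:G] [2:C] [3:A]
Profit = 61 + 23 + 66 = 150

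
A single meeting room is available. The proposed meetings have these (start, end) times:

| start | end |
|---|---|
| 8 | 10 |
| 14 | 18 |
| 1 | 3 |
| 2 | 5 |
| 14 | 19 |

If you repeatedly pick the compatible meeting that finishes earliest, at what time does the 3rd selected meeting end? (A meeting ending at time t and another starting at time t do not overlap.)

18

Sort by end time and greedily take each interval whose start is ≥ the last chosen end.
Sorted by end: (1,3)  (2,5)  (8,10)  (14,18)  (14,19)
take (1,3); take (8,10); take (14,18).
Selected: (1,3) (8,10) (14,18)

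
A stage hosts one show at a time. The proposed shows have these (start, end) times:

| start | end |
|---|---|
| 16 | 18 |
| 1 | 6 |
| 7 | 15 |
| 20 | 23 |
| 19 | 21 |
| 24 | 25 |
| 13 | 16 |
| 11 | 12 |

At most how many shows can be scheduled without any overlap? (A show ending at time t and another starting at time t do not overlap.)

Sorted by end: (1,6)  (11,12)  (7,15)  (13,16)  (16,18)  (19,21)  (20,23)  (24,25)
take (1,6); take (11,12); take (13,16); take (16,18); take (19,21); take (24,25).
Selected 6 shows.

6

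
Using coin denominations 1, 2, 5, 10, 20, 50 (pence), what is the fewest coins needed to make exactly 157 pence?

Greedy: take as many of the largest coin as possible, then repeat with the remainder.
157 = 3×50 + 1×5 + 1×2
Total coins = 3 + 1 + 1 = 5

5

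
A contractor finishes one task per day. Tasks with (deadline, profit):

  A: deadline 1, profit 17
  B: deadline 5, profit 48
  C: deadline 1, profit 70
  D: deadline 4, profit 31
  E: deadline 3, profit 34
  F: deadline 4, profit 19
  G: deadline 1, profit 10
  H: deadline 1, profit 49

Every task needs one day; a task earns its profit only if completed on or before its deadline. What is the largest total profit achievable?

Take jobs in profit order; each goes to the latest open slot no later than its deadline.
Profit order: C=70 H=49 B=48 E=34 D=31 F=19 A=17 G=10
Assign: C→slot 1, H skipped, B→slot 5, E→slot 3, D→slot 4, F→slot 2, A skipped, G skipped.
Slots: [1:C] [2:F] [3:E] [4:D] [5:B]
Profit = 70 + 19 + 34 + 31 + 48 = 202

202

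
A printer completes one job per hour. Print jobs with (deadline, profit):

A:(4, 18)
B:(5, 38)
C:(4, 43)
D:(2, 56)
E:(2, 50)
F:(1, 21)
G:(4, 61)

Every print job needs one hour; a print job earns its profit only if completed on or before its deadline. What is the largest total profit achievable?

248

Profit order: G=61 D=56 E=50 C=43 B=38 F=21 A=18
Assign: G→slot 4, D→slot 2, E→slot 1, C→slot 3, B→slot 5, F skipped, A skipped.
Slots: [1:E] [2:D] [3:C] [4:G] [5:B]
Profit = 50 + 56 + 43 + 61 + 38 = 248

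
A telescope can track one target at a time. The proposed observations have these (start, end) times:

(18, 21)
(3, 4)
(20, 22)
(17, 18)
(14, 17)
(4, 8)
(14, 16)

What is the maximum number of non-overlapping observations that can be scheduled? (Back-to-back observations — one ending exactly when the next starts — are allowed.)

5

Sort by end time and greedily take each interval whose start is ≥ the last chosen end.
Sorted by end: (3,4)  (4,8)  (14,16)  (14,17)  (17,18)  (18,21)  (20,22)
take (3,4); take (4,8); take (14,16); take (17,18); take (18,21).
Selected 5 observations.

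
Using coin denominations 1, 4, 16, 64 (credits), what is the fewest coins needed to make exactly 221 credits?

8

221 − 3×64→29 − 1×16→13 − 3×4→1 − 1×1→0
Total coins = 3 + 1 + 3 + 1 = 8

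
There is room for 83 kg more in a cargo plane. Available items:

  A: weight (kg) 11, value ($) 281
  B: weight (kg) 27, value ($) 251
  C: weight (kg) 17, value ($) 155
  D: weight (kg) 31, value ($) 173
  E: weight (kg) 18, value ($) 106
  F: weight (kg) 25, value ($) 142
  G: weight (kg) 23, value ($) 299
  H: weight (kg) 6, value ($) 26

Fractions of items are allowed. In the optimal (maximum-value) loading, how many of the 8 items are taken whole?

Greedy by value/weight ratio, highest first.
Ratios (sorted): A 25.55, G 13.00, B 9.30, C 9.12, E 5.89, F 5.68, D 5.58, H 4.33
take A (11 @ 281); take G (23 @ 299); take B (27 @ 251); take C (17 @ 155); take 5/18 of E → 29.44. Capacity used 83/83.
4 item(s) taken whole; one partial (take 5/18 of E).

4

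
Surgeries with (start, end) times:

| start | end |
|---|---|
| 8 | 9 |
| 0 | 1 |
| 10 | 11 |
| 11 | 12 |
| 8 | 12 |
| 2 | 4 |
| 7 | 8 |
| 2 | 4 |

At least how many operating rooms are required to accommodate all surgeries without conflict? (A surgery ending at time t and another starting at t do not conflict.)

2

Count concurrent intervals with a sweep; the peak is the room count.
starts: [0, 2, 2, 7, 8, 8, 10, 11]
ends:   [1, 4, 4, 8, 9, 11, 12, 12]
s0→1 e1→0 s2→1 s2→2  — peak 2.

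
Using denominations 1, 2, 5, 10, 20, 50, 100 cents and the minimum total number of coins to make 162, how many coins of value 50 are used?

1

162 − 1×100→62 − 1×50→12 − 1×10→2 − 1×2→0
Count of 50: 1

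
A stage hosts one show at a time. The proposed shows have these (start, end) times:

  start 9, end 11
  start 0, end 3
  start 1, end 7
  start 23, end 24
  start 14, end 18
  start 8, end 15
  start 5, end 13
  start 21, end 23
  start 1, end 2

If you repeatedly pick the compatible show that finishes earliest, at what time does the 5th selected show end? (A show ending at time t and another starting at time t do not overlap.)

By end time: (1,2), (0,3), (1,7), (9,11), (5,13), (8,15), (14,18), (21,23), (23,24).
Pick (1,2); next start ≥ 2 → (9,11); next start ≥ 11 → (14,18); next start ≥ 18 → (21,23); next start ≥ 23 → (23,24).
Selected: (1,2) (9,11) (14,18) (21,23) (23,24)

24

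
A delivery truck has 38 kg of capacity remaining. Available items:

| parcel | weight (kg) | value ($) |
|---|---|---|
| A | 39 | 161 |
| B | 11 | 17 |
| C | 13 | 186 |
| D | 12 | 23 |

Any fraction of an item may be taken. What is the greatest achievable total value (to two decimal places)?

Greedy by value/weight ratio, highest first.
Ratios (sorted): C 14.31, A 4.13, D 1.92, B 1.55
take C (13 @ 186); take 25/39 of A → 103.21. Capacity used 38/38.
Total value = 289.21

289.21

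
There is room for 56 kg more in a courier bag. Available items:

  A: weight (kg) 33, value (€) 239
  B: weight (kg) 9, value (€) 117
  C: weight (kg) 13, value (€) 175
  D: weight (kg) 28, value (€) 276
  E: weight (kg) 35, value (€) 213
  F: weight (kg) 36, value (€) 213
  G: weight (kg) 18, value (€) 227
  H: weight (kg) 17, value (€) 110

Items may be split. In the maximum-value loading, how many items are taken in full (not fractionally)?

3

Sort by value per unit weight and fill in that order.
Order: C (175/13=13.46) > B (117/9=13.00) > G (227/18=12.61) > D (276/28=9.86) > A (239/33=7.24) > H (110/17=6.47) > E (213/35=6.09) > F (213/36=5.92)
Fill: take C (13 @ 175) → take B (9 @ 117) → take G (18 @ 227) → take 16/28 of D → 157.71; 56/56 used.
3 item(s) taken whole; one partial (take 16/28 of D).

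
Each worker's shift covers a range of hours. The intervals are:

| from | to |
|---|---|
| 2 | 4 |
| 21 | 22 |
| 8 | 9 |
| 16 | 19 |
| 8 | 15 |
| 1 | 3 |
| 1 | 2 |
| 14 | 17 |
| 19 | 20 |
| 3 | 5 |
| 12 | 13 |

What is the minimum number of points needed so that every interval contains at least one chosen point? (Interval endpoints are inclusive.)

Process intervals by earliest right end; each time one isn't hit yet, stab at its right endpoint.
Sorted: [1,2] [1,3] [2,4] [3,5] [8,9] [12,13] [8,15] [14,17] [16,19] [19,20] [21,22]
{[1,2],[1,3],[2,4]} hit by 2; {[3,5]} hit by 5; {[8,9]} hit by 9; {[12,13],[8,15]} hit by 13; {[14,17],[16,19]} hit by 17; {[19,20]} hit by 20; {[21,22]} hit by 22.
Points: 2, 5, 9, 13, 17, 20, 22 (7 total).

7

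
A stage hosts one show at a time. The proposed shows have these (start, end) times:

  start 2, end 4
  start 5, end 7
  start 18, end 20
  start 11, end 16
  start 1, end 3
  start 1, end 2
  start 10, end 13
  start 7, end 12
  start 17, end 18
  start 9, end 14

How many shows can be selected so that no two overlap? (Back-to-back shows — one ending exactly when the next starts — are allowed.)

6

Sort by end time and greedily take each interval whose start is ≥ the last chosen end.
Sorted by end: (1,2)  (1,3)  (2,4)  (5,7)  (7,12)  (10,13)  (9,14)  (11,16)  (17,18)  (18,20)
take (1,2); take (2,4); take (5,7); take (7,12); skip (10,13); take (17,18); take (18,20).
Selected 6 shows.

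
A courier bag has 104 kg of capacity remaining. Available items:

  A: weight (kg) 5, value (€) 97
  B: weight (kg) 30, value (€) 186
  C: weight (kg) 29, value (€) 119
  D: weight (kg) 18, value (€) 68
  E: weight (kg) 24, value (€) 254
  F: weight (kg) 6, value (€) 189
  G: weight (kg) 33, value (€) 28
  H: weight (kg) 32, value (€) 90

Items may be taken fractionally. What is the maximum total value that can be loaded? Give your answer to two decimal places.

Greedy by value/weight ratio, highest first.
Ratios (sorted): F 31.50, A 19.40, E 10.58, B 6.20, C 4.10, D 3.78, H 2.81, G 0.85
take F (6 @ 189); take A (5 @ 97); take E (24 @ 254); take B (30 @ 186); take C (29 @ 119); take 10/18 of D → 37.78. Capacity used 104/104.
Total value = 882.78

882.78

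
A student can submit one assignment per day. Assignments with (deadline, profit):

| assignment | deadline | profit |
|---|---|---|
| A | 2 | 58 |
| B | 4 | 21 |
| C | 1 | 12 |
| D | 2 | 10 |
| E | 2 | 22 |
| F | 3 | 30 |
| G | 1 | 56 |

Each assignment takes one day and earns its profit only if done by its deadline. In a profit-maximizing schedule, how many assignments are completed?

4

By profit: A(d2,58), G(d1,56), F(d3,30), E(d2,22), B(d4,21), C(d1,12), D(d2,10)
A→slot 2; G→slot 1; F→slot 3; E skipped; B→slot 4; C skipped; D skipped.
4 of 7 scheduled.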